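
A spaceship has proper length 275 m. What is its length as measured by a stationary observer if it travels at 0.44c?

Proper length L₀ = 275 m
γ = 1/√(1 - 0.44²) = 1.114
L = L₀/γ = 275/1.114 = 246.9 m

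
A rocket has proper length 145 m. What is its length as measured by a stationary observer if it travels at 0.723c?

Proper length L₀ = 145 m
γ = 1/√(1 - 0.723²) = 1.447
L = L₀/γ = 145/1.447 = 100.2 m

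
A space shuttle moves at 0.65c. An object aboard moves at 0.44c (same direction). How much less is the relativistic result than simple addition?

Classical: u' + v = 0.44 + 0.65 = 1.09c
Relativistic: u = (0.44 + 0.65)/(1 + 0.286) = 1.09/1.286 = 0.8476c
Difference: 1.09 - 0.8476 = 0.2424c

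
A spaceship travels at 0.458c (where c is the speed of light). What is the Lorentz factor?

v/c = 0.458, so (v/c)² = 0.209764
1 - (v/c)² = 0.790236
γ = 1/√(0.790236) = 1.125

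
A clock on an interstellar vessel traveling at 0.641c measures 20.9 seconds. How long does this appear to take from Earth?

Proper time Δt₀ = 20.9 seconds
γ = 1/√(1 - 0.641²) = 1.303
Δt = γΔt₀ = 1.303 × 20.9 = 27.23 seconds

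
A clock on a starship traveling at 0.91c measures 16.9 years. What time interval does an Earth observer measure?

Proper time Δt₀ = 16.9 years
γ = 1/√(1 - 0.91²) = 2.412
Δt = γΔt₀ = 2.412 × 16.9 = 40.76 years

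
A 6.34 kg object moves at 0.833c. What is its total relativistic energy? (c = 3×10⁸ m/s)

γ = 1/√(1 - 0.833²) = 1.807
mc² = 6.34 × (3×10⁸)² = 5.706×10¹⁷ J
E = γmc² = 1.807 × 5.706×10¹⁷ = 1.031×10¹⁸ J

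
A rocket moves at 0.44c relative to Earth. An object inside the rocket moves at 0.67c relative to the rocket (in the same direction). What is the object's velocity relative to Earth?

u = (u' + v)/(1 + u'v/c²)
Numerator: 0.67 + 0.44 = 1.11
Denominator: 1 + 0.2948 = 1.2948
u = 1.11/1.2948 = 0.8573c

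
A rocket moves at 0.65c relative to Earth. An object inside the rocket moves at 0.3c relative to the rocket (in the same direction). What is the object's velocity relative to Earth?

u = (u' + v)/(1 + u'v/c²)
Numerator: 0.3 + 0.65 = 0.95
Denominator: 1 + 0.195 = 1.195
u = 0.95/1.195 = 0.7950c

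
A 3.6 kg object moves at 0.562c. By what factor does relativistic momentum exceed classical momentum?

p_rel = γmv, p_class = mv
Ratio = γ = 1/√(1 - 0.562²) = 1.209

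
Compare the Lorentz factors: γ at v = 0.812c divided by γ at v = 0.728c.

γ₁ = 1/√(1 - 0.812²) = 1.7133
γ₂ = 1/√(1 - 0.728²) = 1.4586
γ₁/γ₂ = 1.7133/1.4586 = 1.175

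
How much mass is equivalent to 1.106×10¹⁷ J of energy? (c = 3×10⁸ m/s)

From E = mc², we get m = E/c²
c² = (3×10⁸)² = 9×10¹⁶ m²/s²
m = 1.106×10¹⁷ / 9×10¹⁶ = 1.229 kg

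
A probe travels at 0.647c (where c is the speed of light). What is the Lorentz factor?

v/c = 0.647, so (v/c)² = 0.418609
1 - (v/c)² = 0.581391
γ = 1/√(0.581391) = 1.311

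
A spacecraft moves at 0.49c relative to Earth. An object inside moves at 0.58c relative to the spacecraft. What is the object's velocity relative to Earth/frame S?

u = (u' + v)/(1 + u'v/c²)
Numerator: 0.58 + 0.49 = 1.07
Denominator: 1 + 0.2842 = 1.2842
u = 1.07/1.2842 = 0.8332c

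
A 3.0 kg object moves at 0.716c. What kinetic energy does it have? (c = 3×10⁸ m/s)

γ = 1/√(1 - 0.716²) = 1.4325
γ - 1 = 0.4325
KE = (γ-1)mc² = 0.4325 × 3.0 × (3×10⁸)² = 1.168×10¹⁷ J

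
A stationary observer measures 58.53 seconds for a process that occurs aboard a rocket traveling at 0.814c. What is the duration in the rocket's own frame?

Dilated time Δt = 58.53 seconds
γ = 1/√(1 - 0.814²) = 1.7216
Δt₀ = Δt/γ = 58.53/1.7216 = 34.00 seconds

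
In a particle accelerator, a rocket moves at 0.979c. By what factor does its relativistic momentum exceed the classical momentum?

p_rel = γmv, p_class = mv
Ratio = γ = 1/√(1 - 0.979²)
= 1/√(0.041559) = 4.905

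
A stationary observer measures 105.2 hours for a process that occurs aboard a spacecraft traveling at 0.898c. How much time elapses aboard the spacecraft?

Dilated time Δt = 105.2 hours
γ = 1/√(1 - 0.898²) = 2.2728
Δt₀ = Δt/γ = 105.2/2.2728 = 46.29 hours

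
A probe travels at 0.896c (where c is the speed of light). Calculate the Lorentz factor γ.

v/c = 0.896, so (v/c)² = 0.802816
1 - (v/c)² = 0.197184
γ = 1/√(0.197184) = 2.252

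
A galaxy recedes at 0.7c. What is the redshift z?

β = 0.7
(1+β)/(1-β) = 1.7/0.3 = 5.6667
√(5.6667) = 2.380
z = 2.380 - 1 = 1.380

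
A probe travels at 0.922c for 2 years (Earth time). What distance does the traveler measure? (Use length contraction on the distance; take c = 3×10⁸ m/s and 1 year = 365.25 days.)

Earth distance: d = v × t = 0.922c × 2 yr = 1.74577×10¹⁶ m
γ = 2.58271
d' = d/γ = 1.74577×10¹⁶/2.58271 = 6.759×10¹⁵ m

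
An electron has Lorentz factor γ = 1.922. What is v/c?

From γ = 1/√(1 - v²/c²):
1/γ² = 1/1.922² = 0.2707
v²/c² = 1 - 0.2707 = 0.7293
v/c = √(0.7293) = 0.8540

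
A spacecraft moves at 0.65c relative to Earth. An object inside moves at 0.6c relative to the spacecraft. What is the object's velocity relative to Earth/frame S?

u = (u' + v)/(1 + u'v/c²)
Numerator: 0.6 + 0.65 = 1.25
Denominator: 1 + 0.39 = 1.39
u = 1.25/1.39 = 0.8993c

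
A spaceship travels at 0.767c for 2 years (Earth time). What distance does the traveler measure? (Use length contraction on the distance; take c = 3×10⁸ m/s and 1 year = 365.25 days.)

Earth distance: d = v × t = 0.767c × 2 yr = 1.4523×10¹⁶ m
γ = 1.5585
d' = d/γ = 1.4523×10¹⁶/1.5585 = 9.319×10¹⁵ m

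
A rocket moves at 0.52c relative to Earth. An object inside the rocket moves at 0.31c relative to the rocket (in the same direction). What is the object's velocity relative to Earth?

u = (u' + v)/(1 + u'v/c²)
Numerator: 0.31 + 0.52 = 0.83
Denominator: 1 + 0.1612 = 1.1612
u = 0.83/1.1612 = 0.7148c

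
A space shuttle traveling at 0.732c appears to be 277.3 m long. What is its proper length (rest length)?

Contracted length L = 277.3 m
γ = 1/√(1 - 0.732²) = 1.4678
L₀ = γL = 1.4678 × 277.3 = 407.0 m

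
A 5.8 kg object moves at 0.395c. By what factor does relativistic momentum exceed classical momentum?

p_rel = γmv, p_class = mv
Ratio = γ = 1/√(1 - 0.395²) = 1.089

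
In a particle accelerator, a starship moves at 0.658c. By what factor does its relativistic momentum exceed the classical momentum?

p_rel = γmv, p_class = mv
Ratio = γ = 1/√(1 - 0.658²)
= 1/√(0.567036) = 1.328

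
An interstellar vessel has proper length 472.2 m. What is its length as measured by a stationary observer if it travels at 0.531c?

Proper length L₀ = 472.2 m
γ = 1/√(1 - 0.531²) = 1.1801
L = L₀/γ = 472.2/1.1801 = 400.1 m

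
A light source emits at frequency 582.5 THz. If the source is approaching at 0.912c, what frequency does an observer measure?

β = v/c = 0.912
(1+β)/(1-β) = 1.912/0.088 = 21.727
Doppler factor = √(21.727) = 4.661
f_obs = 582.5 × 4.661 = 2715 THz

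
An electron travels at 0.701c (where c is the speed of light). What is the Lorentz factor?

v/c = 0.701, so (v/c)² = 0.491401
1 - (v/c)² = 0.508599
γ = 1/√(0.508599) = 1.402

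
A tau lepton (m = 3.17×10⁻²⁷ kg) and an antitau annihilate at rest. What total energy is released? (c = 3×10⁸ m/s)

Both particles have the same rest mass, so total mass = 2m
E = 2m·c² = 2 × 3.17×10⁻²⁷ × (3×10⁸)²
= 2 × 3.17×10⁻²⁷ × 9×10¹⁶
= 5.706×10⁻¹⁰ J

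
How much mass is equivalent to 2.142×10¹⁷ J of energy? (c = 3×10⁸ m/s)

From E = mc², we get m = E/c²
c² = (3×10⁸)² = 9×10¹⁶ m²/s²
m = 2.142×10¹⁷ / 9×10¹⁶ = 2.380 kg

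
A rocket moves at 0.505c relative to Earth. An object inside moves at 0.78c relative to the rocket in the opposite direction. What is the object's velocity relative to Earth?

Object's velocity in rocket frame is u' = -0.78c
u = (u' + v)/(1 + u'v/c²) = (v - 0.78)/(1 - 0.78·v/c²)
Numerator: 0.505 - 0.78 = -0.275
Denominator: 1 - 0.3939 = 0.6061
u = -0.275/0.6061 = -0.4537c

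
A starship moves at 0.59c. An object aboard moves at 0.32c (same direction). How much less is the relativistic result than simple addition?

Classical: u' + v = 0.32 + 0.59 = 0.91c
Relativistic: u = (0.32 + 0.59)/(1 + 0.1888) = 0.91/1.1888 = 0.7655c
Difference: 0.91 - 0.7655 = 0.1445c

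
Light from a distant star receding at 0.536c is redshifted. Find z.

β = 0.536
(1+β)/(1-β) = 1.536/0.464 = 3.3103
√(3.3103) = 1.8194
z = 1.8194 - 1 = 0.8194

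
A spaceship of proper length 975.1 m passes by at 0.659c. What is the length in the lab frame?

Proper length L₀ = 975.1 m
γ = 1/√(1 - 0.659²) = 1.3295
L = L₀/γ = 975.1/1.3295 = 733.4 m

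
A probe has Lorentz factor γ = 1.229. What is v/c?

From γ = 1/√(1 - v²/c²):
1/γ² = 1/1.229² = 0.6621
v²/c² = 1 - 0.6621 = 0.3379
v/c = √(0.3379) = 0.5813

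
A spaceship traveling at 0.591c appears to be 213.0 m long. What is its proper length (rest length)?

Contracted length L = 213.0 m
γ = 1/√(1 - 0.591²) = 1.23966
L₀ = γL = 1.23966 × 213.0 = 264.0 m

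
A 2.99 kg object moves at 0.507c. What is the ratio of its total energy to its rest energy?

E = γmc², E₀ = mc²
E/E₀ = γ = 1/√(1 - 0.507²) = 1.160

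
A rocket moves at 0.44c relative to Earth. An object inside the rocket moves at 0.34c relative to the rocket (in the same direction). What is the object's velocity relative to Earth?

u = (u' + v)/(1 + u'v/c²)
Numerator: 0.34 + 0.44 = 0.78
Denominator: 1 + 0.1496 = 1.1496
u = 0.78/1.1496 = 0.6785c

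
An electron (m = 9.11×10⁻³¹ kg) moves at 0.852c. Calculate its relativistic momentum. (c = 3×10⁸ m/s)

γ = 1/√(1 - 0.852²) = 1.9101
v = 0.852 × 3×10⁸ = 2.556×10⁸ m/s
p = γmv = 1.9101 × 9.11×10⁻³¹ × 2.556×10⁸ = 4.448×10⁻²² kg·m/s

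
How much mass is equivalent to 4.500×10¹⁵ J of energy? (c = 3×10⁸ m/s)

From E = mc², we get m = E/c²
c² = (3×10⁸)² = 9×10¹⁶ m²/s²
m = 4.500×10¹⁵ / 9×10¹⁶ = 0.05000 kg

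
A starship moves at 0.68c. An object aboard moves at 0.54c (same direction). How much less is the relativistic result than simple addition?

Classical: u' + v = 0.54 + 0.68 = 1.22c
Relativistic: u = (0.54 + 0.68)/(1 + 0.3672) = 1.22/1.3672 = 0.8923c
Difference: 1.22 - 0.8923 = 0.3277c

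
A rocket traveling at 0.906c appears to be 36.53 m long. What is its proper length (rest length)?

Contracted length L = 36.53 m
γ = 1/√(1 - 0.906²) = 2.3625
L₀ = γL = 2.3625 × 36.53 = 86.30 m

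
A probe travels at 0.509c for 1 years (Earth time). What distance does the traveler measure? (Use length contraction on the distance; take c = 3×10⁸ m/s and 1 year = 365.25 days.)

Earth distance: d = v × t = 0.509c × 1 yr = 4.8188×10¹⁵ m
γ = 1.1618
d' = d/γ = 4.8188×10¹⁵/1.1618 = 4.148×10¹⁵ m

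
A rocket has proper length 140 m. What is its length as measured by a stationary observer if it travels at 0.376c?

Proper length L₀ = 140 m
γ = 1/√(1 - 0.376²) = 1.079
L = L₀/γ = 140/1.079 = 129.7 m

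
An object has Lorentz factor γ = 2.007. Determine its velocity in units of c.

From γ = 1/√(1 - v²/c²):
1/γ² = 1/2.007² = 0.2483
v²/c² = 1 - 0.2483 = 0.7517
v/c = √(0.7517) = 0.8670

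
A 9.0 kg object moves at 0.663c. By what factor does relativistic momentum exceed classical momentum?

p_rel = γmv, p_class = mv
Ratio = γ = 1/√(1 - 0.663²) = 1.336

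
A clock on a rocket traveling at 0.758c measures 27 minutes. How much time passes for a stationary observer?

Proper time Δt₀ = 27 minutes
γ = 1/√(1 - 0.758²) = 1.533
Δt = γΔt₀ = 1.533 × 27 = 41.39 minutes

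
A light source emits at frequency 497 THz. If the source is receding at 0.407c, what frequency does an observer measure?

β = v/c = 0.407
(1-β)/(1+β) = 0.593/1.407 = 0.4215
Doppler factor = √(0.4215) = 0.6492
f_obs = 497 × 0.6492 = 322.7 THz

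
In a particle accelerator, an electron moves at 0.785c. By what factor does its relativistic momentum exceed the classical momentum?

p_rel = γmv, p_class = mv
Ratio = γ = 1/√(1 - 0.785²)
= 1/√(0.383775) = 1.614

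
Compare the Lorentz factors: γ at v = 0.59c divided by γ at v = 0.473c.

γ₁ = 1/√(1 - 0.59²) = 1.2385
γ₂ = 1/√(1 - 0.473²) = 1.1350
γ₁/γ₂ = 1.2385/1.1350 = 1.091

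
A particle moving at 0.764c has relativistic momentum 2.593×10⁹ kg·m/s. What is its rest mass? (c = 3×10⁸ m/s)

γ = 1/√(1 - 0.764²) = 1.549868
v = 0.764 × 3×10⁸ = 2.292×10⁸ m/s
m = p/(γv) = 2.593×10⁹/(1.549868 × 2.292×10⁸) = 7.300 kg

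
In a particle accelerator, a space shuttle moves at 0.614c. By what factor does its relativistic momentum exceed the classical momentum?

p_rel = γmv, p_class = mv
Ratio = γ = 1/√(1 - 0.614²)
= 1/√(0.623004) = 1.267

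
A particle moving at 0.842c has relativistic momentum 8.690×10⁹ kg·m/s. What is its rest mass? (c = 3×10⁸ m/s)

γ = 1/√(1 - 0.842²) = 1.854
v = 0.842 × 3×10⁸ = 2.526×10⁸ m/s
m = p/(γv) = 8.690×10⁹/(1.854 × 2.526×10⁸) = 18.56 kg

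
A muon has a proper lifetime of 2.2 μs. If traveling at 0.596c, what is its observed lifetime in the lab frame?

Proper lifetime τ₀ = 2.2 μs
γ = 1/√(1 - 0.596²) = 1.2454
τ = γτ₀ = 1.2454 × 2.2 μs = 2.740 μs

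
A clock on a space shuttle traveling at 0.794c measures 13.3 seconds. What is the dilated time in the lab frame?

Proper time Δt₀ = 13.3 seconds
γ = 1/√(1 - 0.794²) = 1.645
Δt = γΔt₀ = 1.645 × 13.3 = 21.88 seconds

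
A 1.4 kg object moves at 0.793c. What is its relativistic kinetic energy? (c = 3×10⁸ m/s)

γ = 1/√(1 - 0.793²) = 1.6414
γ - 1 = 0.6414
KE = (γ-1)mc² = 0.6414 × 1.4 × (3×10⁸)² = 8.082×10¹⁶ J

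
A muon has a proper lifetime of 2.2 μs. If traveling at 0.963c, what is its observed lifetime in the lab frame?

Proper lifetime τ₀ = 2.2 μs
γ = 1/√(1 - 0.963²) = 3.7106
τ = γτ₀ = 3.7106 × 2.2 μs = 8.163 μs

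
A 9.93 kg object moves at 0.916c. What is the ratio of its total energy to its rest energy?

E = γmc², E₀ = mc²
E/E₀ = γ = 1/√(1 - 0.916²) = 2.493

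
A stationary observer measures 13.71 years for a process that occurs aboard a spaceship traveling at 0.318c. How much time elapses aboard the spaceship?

Dilated time Δt = 13.71 years
γ = 1/√(1 - 0.318²) = 1.055
Δt₀ = Δt/γ = 13.71/1.055 = 13.00 years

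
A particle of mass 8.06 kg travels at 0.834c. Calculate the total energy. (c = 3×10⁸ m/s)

γ = 1/√(1 - 0.834²) = 1.8124
mc² = 8.06 × (3×10⁸)² = 7.254×10¹⁷ J
E = γmc² = 1.8124 × 7.254×10¹⁷ = 1.315×10¹⁸ J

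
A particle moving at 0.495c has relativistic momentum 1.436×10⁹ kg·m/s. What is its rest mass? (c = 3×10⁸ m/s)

γ = 1/√(1 - 0.495²) = 1.1509
v = 0.495 × 3×10⁸ = 1.485×10⁸ m/s
m = p/(γv) = 1.436×10⁹/(1.1509 × 1.485×10⁸) = 8.402 kg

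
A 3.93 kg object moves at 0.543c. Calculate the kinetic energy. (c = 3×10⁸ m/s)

γ = 1/√(1 - 0.543²) = 1.19086
γ - 1 = 0.19086
KE = (γ-1)mc² = 0.19086 × 3.93 × (3×10⁸)² = 6.751×10¹⁶ J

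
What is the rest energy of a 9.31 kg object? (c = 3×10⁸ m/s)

c² = (3×10⁸)² = 9.000×10¹⁶ m²/s²
E₀ = mc² = 9.31 × 9.000×10¹⁶ = 8.379×10¹⁷ J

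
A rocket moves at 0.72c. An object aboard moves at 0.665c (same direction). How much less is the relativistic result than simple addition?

Classical: u' + v = 0.665 + 0.72 = 1.385c
Relativistic: u = (0.665 + 0.72)/(1 + 0.4788) = 1.385/1.4788 = 0.9366c
Difference: 1.385 - 0.9366 = 0.4484c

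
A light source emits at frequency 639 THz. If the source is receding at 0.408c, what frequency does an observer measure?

β = v/c = 0.408
(1-β)/(1+β) = 0.592/1.408 = 0.42045
Doppler factor = √(0.42045) = 0.6484
f_obs = 639 × 0.6484 = 414.3 THz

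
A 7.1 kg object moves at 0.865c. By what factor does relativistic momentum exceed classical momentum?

p_rel = γmv, p_class = mv
Ratio = γ = 1/√(1 - 0.865²) = 1.993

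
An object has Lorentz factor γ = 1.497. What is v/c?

From γ = 1/√(1 - v²/c²):
1/γ² = 1/1.497² = 0.4462
v²/c² = 1 - 0.4462 = 0.5538
v/c = √(0.5538) = 0.7442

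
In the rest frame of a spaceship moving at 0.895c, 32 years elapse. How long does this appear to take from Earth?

Proper time Δt₀ = 32 years
γ = 1/√(1 - 0.895²) = 2.242
Δt = γΔt₀ = 2.242 × 32 = 71.74 years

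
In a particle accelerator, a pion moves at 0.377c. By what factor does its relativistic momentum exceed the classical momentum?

p_rel = γmv, p_class = mv
Ratio = γ = 1/√(1 - 0.377²)
= 1/√(0.857871) = 1.080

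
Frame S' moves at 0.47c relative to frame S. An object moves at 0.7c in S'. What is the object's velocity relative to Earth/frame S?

u = (u' + v)/(1 + u'v/c²)
Numerator: 0.7 + 0.47 = 1.17
Denominator: 1 + 0.329 = 1.329
u = 1.17/1.329 = 0.8804c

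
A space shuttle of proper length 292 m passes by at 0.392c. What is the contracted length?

Proper length L₀ = 292 m
γ = 1/√(1 - 0.392²) = 1.087
L = L₀/γ = 292/1.087 = 268.6 m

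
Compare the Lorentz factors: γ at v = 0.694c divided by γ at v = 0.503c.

γ₁ = 1/√(1 - 0.694²) = 1.3889
γ₂ = 1/√(1 - 0.503²) = 1.1570
γ₁/γ₂ = 1.3889/1.1570 = 1.200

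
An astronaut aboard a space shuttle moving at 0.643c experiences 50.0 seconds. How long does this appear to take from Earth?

Proper time Δt₀ = 50.0 seconds
γ = 1/√(1 - 0.643²) = 1.3057
Δt = γΔt₀ = 1.3057 × 50.0 = 65.29 seconds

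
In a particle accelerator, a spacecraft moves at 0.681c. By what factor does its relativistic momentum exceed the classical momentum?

p_rel = γmv, p_class = mv
Ratio = γ = 1/√(1 - 0.681²)
= 1/√(0.536239) = 1.366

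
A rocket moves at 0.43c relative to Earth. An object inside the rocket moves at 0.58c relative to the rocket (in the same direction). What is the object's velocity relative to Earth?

u = (u' + v)/(1 + u'v/c²)
Numerator: 0.58 + 0.43 = 1.01
Denominator: 1 + 0.2494 = 1.2494
u = 1.01/1.2494 = 0.8084c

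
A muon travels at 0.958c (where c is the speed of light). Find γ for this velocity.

v/c = 0.958, so (v/c)² = 0.917764
1 - (v/c)² = 0.082236
γ = 1/√(0.082236) = 3.487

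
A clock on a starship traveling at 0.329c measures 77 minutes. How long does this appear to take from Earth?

Proper time Δt₀ = 77 minutes
γ = 1/√(1 - 0.329²) = 1.059
Δt = γΔt₀ = 1.059 × 77 = 81.54 minutes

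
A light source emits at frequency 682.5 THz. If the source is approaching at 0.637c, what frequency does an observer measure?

β = v/c = 0.637
(1+β)/(1-β) = 1.637/0.363 = 4.5096
Doppler factor = √(4.5096) = 2.1236
f_obs = 682.5 × 2.1236 = 1449 THz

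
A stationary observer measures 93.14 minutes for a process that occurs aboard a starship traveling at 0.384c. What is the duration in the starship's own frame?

Dilated time Δt = 93.14 minutes
γ = 1/√(1 - 0.384²) = 1.083
Δt₀ = Δt/γ = 93.14/1.083 = 86.00 minutes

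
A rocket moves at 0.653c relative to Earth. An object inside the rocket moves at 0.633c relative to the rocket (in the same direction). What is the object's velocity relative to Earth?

u = (u' + v)/(1 + u'v/c²)
Numerator: 0.633 + 0.653 = 1.286
Denominator: 1 + 0.413349 = 1.413349
u = 1.286/1.413349 = 0.9099c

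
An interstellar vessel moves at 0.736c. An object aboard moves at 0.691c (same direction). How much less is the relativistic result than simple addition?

Classical: u' + v = 0.691 + 0.736 = 1.427c
Relativistic: u = (0.691 + 0.736)/(1 + 0.508576) = 1.427/1.508576 = 0.9459c
Difference: 1.427 - 0.9459 = 0.4811c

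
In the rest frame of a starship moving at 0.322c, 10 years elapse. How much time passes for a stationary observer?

Proper time Δt₀ = 10 years
γ = 1/√(1 - 0.322²) = 1.056
Δt = γΔt₀ = 1.056 × 10 = 10.56 years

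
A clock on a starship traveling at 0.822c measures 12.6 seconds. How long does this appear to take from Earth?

Proper time Δt₀ = 12.6 seconds
γ = 1/√(1 - 0.822²) = 1.756
Δt = γΔt₀ = 1.756 × 12.6 = 22.13 seconds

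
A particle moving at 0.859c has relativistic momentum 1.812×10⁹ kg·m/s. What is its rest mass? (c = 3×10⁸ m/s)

γ = 1/√(1 - 0.859²) = 1.953
v = 0.859 × 3×10⁸ = 2.577×10⁸ m/s
m = p/(γv) = 1.812×10⁹/(1.953 × 2.577×10⁸) = 3.600 kg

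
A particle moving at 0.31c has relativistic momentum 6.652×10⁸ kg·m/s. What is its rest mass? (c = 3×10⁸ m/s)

γ = 1/√(1 - 0.31²) = 1.0518
v = 0.31 × 3×10⁸ = 9.300×10⁷ m/s
m = p/(γv) = 6.652×10⁸/(1.0518 × 9.300×10⁷) = 6.800 kg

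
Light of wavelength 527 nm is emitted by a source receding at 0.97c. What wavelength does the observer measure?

β = 0.97
Wavelength Doppler factor = √(1.97/0.03) = √(65.667) = 8.1035
λ_obs = 527 × 8.1035 = 4271 nm (redshift)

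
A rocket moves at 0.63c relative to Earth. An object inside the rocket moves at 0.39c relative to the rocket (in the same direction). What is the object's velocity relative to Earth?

u = (u' + v)/(1 + u'v/c²)
Numerator: 0.39 + 0.63 = 1.02
Denominator: 1 + 0.2457 = 1.2457
u = 1.02/1.2457 = 0.8188c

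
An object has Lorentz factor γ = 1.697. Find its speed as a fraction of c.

From γ = 1/√(1 - v²/c²):
1/γ² = 1/1.697² = 0.34725
v²/c² = 1 - 0.34725 = 0.65275
v/c = √(0.65275) = 0.8079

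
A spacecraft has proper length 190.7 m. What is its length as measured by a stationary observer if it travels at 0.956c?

Proper length L₀ = 190.7 m
γ = 1/√(1 - 0.956²) = 3.4087
L = L₀/γ = 190.7/3.4087 = 55.95 m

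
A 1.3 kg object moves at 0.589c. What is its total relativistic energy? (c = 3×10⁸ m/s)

γ = 1/√(1 - 0.589²) = 1.2374
mc² = 1.3 × (3×10⁸)² = 1.170×10¹⁷ J
E = γmc² = 1.2374 × 1.170×10¹⁷ = 1.448×10¹⁷ J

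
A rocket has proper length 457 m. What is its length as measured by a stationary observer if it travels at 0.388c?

Proper length L₀ = 457 m
γ = 1/√(1 - 0.388²) = 1.085
L = L₀/γ = 457/1.085 = 421.2 m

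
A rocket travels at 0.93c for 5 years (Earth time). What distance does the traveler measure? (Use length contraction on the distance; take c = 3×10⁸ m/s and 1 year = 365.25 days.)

Earth distance: d = v × t = 0.93c × 5 yr = 4.402×10¹⁶ m
γ = 2.721
d' = d/γ = 4.402×10¹⁶/2.721 = 1.618×10¹⁶ m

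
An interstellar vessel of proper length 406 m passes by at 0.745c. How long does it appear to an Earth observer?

Proper length L₀ = 406 m
γ = 1/√(1 - 0.745²) = 1.499
L = L₀/γ = 406/1.499 = 270.8 m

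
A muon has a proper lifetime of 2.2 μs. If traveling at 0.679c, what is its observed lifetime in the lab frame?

Proper lifetime τ₀ = 2.2 μs
γ = 1/√(1 - 0.679²) = 1.3621
τ = γτ₀ = 1.3621 × 2.2 μs = 2.997 μs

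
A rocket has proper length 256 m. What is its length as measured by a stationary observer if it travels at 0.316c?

Proper length L₀ = 256 m
γ = 1/√(1 - 0.316²) = 1.054
L = L₀/γ = 256/1.054 = 242.9 m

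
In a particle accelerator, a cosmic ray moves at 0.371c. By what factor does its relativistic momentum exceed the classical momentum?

p_rel = γmv, p_class = mv
Ratio = γ = 1/√(1 - 0.371²)
= 1/√(0.862359) = 1.077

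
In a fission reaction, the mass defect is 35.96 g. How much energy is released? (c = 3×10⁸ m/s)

Convert mass defect: Δm = 35.96 g = 0.03596 kg
E = Δm·c² = 0.03596 × (3×10⁸)²
= 0.03596 × 9×10¹⁶ = 3.236×10¹⁵ J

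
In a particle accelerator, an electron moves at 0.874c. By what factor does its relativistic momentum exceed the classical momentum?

p_rel = γmv, p_class = mv
Ratio = γ = 1/√(1 - 0.874²)
= 1/√(0.236124) = 2.058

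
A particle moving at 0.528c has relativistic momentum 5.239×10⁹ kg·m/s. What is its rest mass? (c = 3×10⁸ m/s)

γ = 1/√(1 - 0.528²) = 1.1775
v = 0.528 × 3×10⁸ = 1.584×10⁸ m/s
m = p/(γv) = 5.239×10⁹/(1.1775 × 1.584×10⁸) = 28.09 kg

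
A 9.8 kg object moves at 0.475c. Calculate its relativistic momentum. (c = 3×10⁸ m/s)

γ = 1/√(1 - 0.475²) = 1.1364
v = 0.475 × 3×10⁸ = 1.425×10⁸ m/s
p = γmv = 1.1364 × 9.8 × 1.425×10⁸ = 1.587×10⁹ kg·m/s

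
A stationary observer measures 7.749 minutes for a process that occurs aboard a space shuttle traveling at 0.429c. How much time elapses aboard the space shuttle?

Dilated time Δt = 7.749 minutes
γ = 1/√(1 - 0.429²) = 1.107
Δt₀ = Δt/γ = 7.749/1.107 = 7.000 minutes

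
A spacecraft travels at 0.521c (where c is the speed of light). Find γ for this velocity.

v/c = 0.521, so (v/c)² = 0.271441
1 - (v/c)² = 0.728559
γ = 1/√(0.728559) = 1.172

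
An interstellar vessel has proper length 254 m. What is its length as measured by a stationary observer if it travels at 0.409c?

Proper length L₀ = 254 m
γ = 1/√(1 - 0.409²) = 1.096
L = L₀/γ = 254/1.096 = 231.8 m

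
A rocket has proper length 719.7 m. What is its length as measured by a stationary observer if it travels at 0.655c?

Proper length L₀ = 719.7 m
γ = 1/√(1 - 0.655²) = 1.3234
L = L₀/γ = 719.7/1.3234 = 543.8 m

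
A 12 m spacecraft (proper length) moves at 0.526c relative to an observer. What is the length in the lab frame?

Proper length L₀ = 12 m
γ = 1/√(1 - 0.526²) = 1.1758
L = L₀/γ = 12/1.1758 = 10.21 m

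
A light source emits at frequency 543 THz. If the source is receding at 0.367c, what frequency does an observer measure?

β = v/c = 0.367
(1-β)/(1+β) = 0.633/1.367 = 0.4631
Doppler factor = √(0.4631) = 0.6805
f_obs = 543 × 0.6805 = 369.5 THz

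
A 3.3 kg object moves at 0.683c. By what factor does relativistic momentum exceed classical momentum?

p_rel = γmv, p_class = mv
Ratio = γ = 1/√(1 - 0.683²) = 1.369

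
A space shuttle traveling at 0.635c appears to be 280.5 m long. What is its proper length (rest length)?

Contracted length L = 280.5 m
γ = 1/√(1 - 0.635²) = 1.2945
L₀ = γL = 1.2945 × 280.5 = 363.1 m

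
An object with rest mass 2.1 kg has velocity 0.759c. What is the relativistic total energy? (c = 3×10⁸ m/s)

γ = 1/√(1 - 0.759²) = 1.536
mc² = 2.1 × (3×10⁸)² = 1.890×10¹⁷ J
E = γmc² = 1.536 × 1.890×10¹⁷ = 2.903×10¹⁷ J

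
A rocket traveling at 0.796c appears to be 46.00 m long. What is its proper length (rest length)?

Contracted length L = 46.00 m
γ = 1/√(1 - 0.796²) = 1.6521
L₀ = γL = 1.6521 × 46.00 = 76.00 m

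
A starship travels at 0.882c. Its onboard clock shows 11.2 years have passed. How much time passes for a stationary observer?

Proper time Δt₀ = 11.2 years
γ = 1/√(1 - 0.882²) = 2.122
Δt = γΔt₀ = 2.122 × 11.2 = 23.77 years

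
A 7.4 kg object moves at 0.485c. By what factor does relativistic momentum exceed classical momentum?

p_rel = γmv, p_class = mv
Ratio = γ = 1/√(1 - 0.485²) = 1.143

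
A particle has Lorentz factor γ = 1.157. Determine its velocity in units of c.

From γ = 1/√(1 - v²/c²):
1/γ² = 1/1.157² = 0.7470
v²/c² = 1 - 0.7470 = 0.2530
v/c = √(0.2530) = 0.5030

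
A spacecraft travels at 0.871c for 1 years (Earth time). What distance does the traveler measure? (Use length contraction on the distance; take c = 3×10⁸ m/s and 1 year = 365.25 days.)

Earth distance: d = v × t = 0.871c × 1 yr = 8.2460×10¹⁵ m
γ = 2.0355
d' = d/γ = 8.2460×10¹⁵/2.0355 = 4.051×10¹⁵ m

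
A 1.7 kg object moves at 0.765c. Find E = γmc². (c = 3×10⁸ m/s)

γ = 1/√(1 - 0.765²) = 1.553
mc² = 1.7 × (3×10⁸)² = 1.530×10¹⁷ J
E = γmc² = 1.553 × 1.530×10¹⁷ = 2.376×10¹⁷ J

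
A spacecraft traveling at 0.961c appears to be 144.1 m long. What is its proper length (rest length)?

Contracted length L = 144.1 m
γ = 1/√(1 - 0.961²) = 3.616
L₀ = γL = 3.616 × 144.1 = 521.1 m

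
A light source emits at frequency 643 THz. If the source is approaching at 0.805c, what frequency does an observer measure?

β = v/c = 0.805
(1+β)/(1-β) = 1.805/0.195 = 9.256
Doppler factor = √(9.256) = 3.042
f_obs = 643 × 3.042 = 1956 THz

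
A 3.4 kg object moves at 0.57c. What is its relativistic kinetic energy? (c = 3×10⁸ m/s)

γ = 1/√(1 - 0.57²) = 1.21707
γ - 1 = 0.21707
KE = (γ-1)mc² = 0.21707 × 3.4 × (3×10⁸)² = 6.642×10¹⁶ J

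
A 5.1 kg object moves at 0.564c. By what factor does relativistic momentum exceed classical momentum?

p_rel = γmv, p_class = mv
Ratio = γ = 1/√(1 - 0.564²) = 1.211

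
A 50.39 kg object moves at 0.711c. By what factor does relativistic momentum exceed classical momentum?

p_rel = γmv, p_class = mv
Ratio = γ = 1/√(1 - 0.711²) = 1.422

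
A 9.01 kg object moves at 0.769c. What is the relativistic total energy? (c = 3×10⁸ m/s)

γ = 1/√(1 - 0.769²) = 1.56434
mc² = 9.01 × (3×10⁸)² = 8.109×10¹⁷ J
E = γmc² = 1.56434 × 8.109×10¹⁷ = 1.269×10¹⁸ J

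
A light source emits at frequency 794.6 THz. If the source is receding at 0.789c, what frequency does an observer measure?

β = v/c = 0.789
(1-β)/(1+β) = 0.211/1.789 = 0.1179
Doppler factor = √(0.1179) = 0.3434
f_obs = 794.6 × 0.3434 = 272.9 THz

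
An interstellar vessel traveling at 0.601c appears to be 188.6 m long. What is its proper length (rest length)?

Contracted length L = 188.6 m
γ = 1/√(1 - 0.601²) = 1.2512
L₀ = γL = 1.2512 × 188.6 = 236.0 m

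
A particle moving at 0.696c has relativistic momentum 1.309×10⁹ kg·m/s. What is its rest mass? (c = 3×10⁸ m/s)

γ = 1/√(1 - 0.696²) = 1.39268
v = 0.696 × 3×10⁸ = 2.088×10⁸ m/s
m = p/(γv) = 1.309×10⁹/(1.39268 × 2.088×10⁸) = 4.502 kg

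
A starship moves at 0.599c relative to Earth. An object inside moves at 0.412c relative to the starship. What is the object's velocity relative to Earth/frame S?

u = (u' + v)/(1 + u'v/c²)
Numerator: 0.412 + 0.599 = 1.011
Denominator: 1 + 0.246788 = 1.246788
u = 1.011/1.246788 = 0.8109c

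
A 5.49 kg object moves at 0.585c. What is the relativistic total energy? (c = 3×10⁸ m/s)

γ = 1/√(1 - 0.585²) = 1.233
mc² = 5.49 × (3×10⁸)² = 4.941×10¹⁷ J
E = γmc² = 1.233 × 4.941×10¹⁷ = 6.092×10¹⁷ J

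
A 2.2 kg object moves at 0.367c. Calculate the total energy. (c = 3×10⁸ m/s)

γ = 1/√(1 - 0.367²) = 1.075
mc² = 2.2 × (3×10⁸)² = 1.980×10¹⁷ J
E = γmc² = 1.075 × 1.980×10¹⁷ = 2.129×10¹⁷ J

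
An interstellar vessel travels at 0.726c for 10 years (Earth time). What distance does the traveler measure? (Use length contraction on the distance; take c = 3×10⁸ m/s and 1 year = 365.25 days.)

Earth distance: d = v × t = 0.726c × 10 yr = 6.873×10¹⁶ m
γ = 1.454
d' = d/γ = 6.873×10¹⁶/1.454 = 4.727×10¹⁶ m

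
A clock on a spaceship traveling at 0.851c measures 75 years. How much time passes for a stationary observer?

Proper time Δt₀ = 75 years
γ = 1/√(1 - 0.851²) = 1.904
Δt = γΔt₀ = 1.904 × 75 = 142.8 years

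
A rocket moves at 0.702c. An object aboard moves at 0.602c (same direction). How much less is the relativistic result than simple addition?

Classical: u' + v = 0.602 + 0.702 = 1.304c
Relativistic: u = (0.602 + 0.702)/(1 + 0.422604) = 1.304/1.422604 = 0.9166c
Difference: 1.304 - 0.9166 = 0.3874c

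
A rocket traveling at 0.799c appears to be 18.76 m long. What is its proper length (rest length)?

Contracted length L = 18.76 m
γ = 1/√(1 - 0.799²) = 1.663
L₀ = γL = 1.663 × 18.76 = 31.20 m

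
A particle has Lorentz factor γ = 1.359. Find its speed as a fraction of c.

From γ = 1/√(1 - v²/c²):
1/γ² = 1/1.359² = 0.54145
v²/c² = 1 - 0.54145 = 0.45855
v/c = √(0.45855) = 0.6772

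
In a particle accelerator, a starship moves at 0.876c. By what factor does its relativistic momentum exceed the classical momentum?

p_rel = γmv, p_class = mv
Ratio = γ = 1/√(1 - 0.876²)
= 1/√(0.232624) = 2.073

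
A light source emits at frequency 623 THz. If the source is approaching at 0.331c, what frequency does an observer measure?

β = v/c = 0.331
(1+β)/(1-β) = 1.331/0.669 = 1.9895
Doppler factor = √(1.9895) = 1.4105
f_obs = 623 × 1.4105 = 878.7 THz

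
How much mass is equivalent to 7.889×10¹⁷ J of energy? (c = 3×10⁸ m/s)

From E = mc², we get m = E/c²
c² = (3×10⁸)² = 9×10¹⁶ m²/s²
m = 7.889×10¹⁷ / 9×10¹⁶ = 8.766 kg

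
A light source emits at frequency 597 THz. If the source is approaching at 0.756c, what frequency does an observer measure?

β = v/c = 0.756
(1+β)/(1-β) = 1.756/0.244 = 7.197
Doppler factor = √(7.197) = 2.683
f_obs = 597 × 2.683 = 1602 THz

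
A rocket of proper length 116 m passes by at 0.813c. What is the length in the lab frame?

Proper length L₀ = 116 m
γ = 1/√(1 - 0.813²) = 1.7174
L = L₀/γ = 116/1.7174 = 67.54 m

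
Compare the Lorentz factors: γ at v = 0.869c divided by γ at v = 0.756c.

γ₁ = 1/√(1 - 0.869²) = 2.021
γ₂ = 1/√(1 - 0.756²) = 1.528
γ₁/γ₂ = 2.021/1.528 = 1.323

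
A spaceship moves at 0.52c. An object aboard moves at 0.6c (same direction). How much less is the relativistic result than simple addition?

Classical: u' + v = 0.6 + 0.52 = 1.12c
Relativistic: u = (0.6 + 0.52)/(1 + 0.312) = 1.12/1.312 = 0.8537c
Difference: 1.12 - 0.8537 = 0.2663c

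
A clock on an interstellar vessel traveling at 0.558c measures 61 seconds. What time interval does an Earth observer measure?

Proper time Δt₀ = 61 seconds
γ = 1/√(1 - 0.558²) = 1.205
Δt = γΔt₀ = 1.205 × 61 = 73.51 seconds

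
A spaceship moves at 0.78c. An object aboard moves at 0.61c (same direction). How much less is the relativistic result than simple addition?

Classical: u' + v = 0.61 + 0.78 = 1.39c
Relativistic: u = (0.61 + 0.78)/(1 + 0.4758) = 1.39/1.4758 = 0.9419c
Difference: 1.39 - 0.9419 = 0.4481c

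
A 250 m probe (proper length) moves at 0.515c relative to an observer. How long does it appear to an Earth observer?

Proper length L₀ = 250 m
γ = 1/√(1 - 0.515²) = 1.1666
L = L₀/γ = 250/1.1666 = 214.3 m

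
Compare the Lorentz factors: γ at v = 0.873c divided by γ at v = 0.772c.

γ₁ = 1/√(1 - 0.873²) = 2.050
γ₂ = 1/√(1 - 0.772²) = 1.573
γ₁/γ₂ = 2.050/1.573 = 1.303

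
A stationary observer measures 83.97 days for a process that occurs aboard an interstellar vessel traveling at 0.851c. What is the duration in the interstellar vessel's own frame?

Dilated time Δt = 83.97 days
γ = 1/√(1 - 0.851²) = 1.904
Δt₀ = Δt/γ = 83.97/1.904 = 44.10 days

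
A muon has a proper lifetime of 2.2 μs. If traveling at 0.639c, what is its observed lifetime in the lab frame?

Proper lifetime τ₀ = 2.2 μs
γ = 1/√(1 - 0.639²) = 1.300
τ = γτ₀ = 1.300 × 2.2 μs = 2.860 μs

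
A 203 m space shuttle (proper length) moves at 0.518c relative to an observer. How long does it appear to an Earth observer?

Proper length L₀ = 203 m
γ = 1/√(1 - 0.518²) = 1.1691
L = L₀/γ = 203/1.1691 = 173.6 m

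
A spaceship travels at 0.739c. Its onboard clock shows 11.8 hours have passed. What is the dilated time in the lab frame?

Proper time Δt₀ = 11.8 hours
γ = 1/√(1 - 0.739²) = 1.48433
Δt = γΔt₀ = 1.48433 × 11.8 = 17.52 hours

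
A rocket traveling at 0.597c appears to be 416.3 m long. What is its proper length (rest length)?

Contracted length L = 416.3 m
γ = 1/√(1 - 0.597²) = 1.2465
L₀ = γL = 1.2465 × 416.3 = 518.9 m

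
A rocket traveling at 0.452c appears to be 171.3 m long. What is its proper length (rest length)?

Contracted length L = 171.3 m
γ = 1/√(1 - 0.452²) = 1.121
L₀ = γL = 1.121 × 171.3 = 192.0 m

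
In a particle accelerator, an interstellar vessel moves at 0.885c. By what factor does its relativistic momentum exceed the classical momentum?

p_rel = γmv, p_class = mv
Ratio = γ = 1/√(1 - 0.885²)
= 1/√(0.216775) = 2.148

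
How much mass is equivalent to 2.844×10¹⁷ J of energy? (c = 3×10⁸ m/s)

From E = mc², we get m = E/c²
c² = (3×10⁸)² = 9×10¹⁶ m²/s²
m = 2.844×10¹⁷ / 9×10¹⁶ = 3.160 kg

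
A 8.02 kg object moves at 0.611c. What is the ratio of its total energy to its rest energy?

E = γmc², E₀ = mc²
E/E₀ = γ = 1/√(1 - 0.611²) = 1.263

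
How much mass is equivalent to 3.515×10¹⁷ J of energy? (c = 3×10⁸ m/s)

From E = mc², we get m = E/c²
c² = (3×10⁸)² = 9×10¹⁶ m²/s²
m = 3.515×10¹⁷ / 9×10¹⁶ = 3.906 kg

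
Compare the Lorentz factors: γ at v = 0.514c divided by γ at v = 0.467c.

γ₁ = 1/√(1 - 0.514²) = 1.166
γ₂ = 1/√(1 - 0.467²) = 1.131
γ₁/γ₂ = 1.166/1.131 = 1.031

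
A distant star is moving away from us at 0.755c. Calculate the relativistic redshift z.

β = 0.755
(1+β)/(1-β) = 1.755/0.245 = 7.163
√(7.163) = 2.676
z = 2.676 - 1 = 1.676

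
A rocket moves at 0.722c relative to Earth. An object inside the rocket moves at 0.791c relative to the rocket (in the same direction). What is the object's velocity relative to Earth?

u = (u' + v)/(1 + u'v/c²)
Numerator: 0.791 + 0.722 = 1.513
Denominator: 1 + 0.571102 = 1.571102
u = 1.513/1.571102 = 0.9630c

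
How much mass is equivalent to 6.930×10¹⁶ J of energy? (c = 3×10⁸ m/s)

From E = mc², we get m = E/c²
c² = (3×10⁸)² = 9×10¹⁶ m²/s²
m = 6.930×10¹⁶ / 9×10¹⁶ = 0.7700 kg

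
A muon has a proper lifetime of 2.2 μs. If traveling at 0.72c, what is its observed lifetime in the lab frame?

Proper lifetime τ₀ = 2.2 μs
γ = 1/√(1 - 0.72²) = 1.441
τ = γτ₀ = 1.441 × 2.2 μs = 3.170 μs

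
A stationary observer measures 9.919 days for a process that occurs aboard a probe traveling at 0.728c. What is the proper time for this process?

Dilated time Δt = 9.919 days
γ = 1/√(1 - 0.728²) = 1.4586
Δt₀ = Δt/γ = 9.919/1.4586 = 6.800 days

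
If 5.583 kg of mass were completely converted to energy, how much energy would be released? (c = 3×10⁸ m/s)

Using E = mc²:
c² = (3×10⁸)² = 9×10¹⁶ m²/s²
E = 5.583 × 9×10¹⁶ = 5.025×10¹⁷ J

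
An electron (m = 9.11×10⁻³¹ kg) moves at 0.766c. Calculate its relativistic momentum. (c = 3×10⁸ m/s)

γ = 1/√(1 - 0.766²) = 1.556
v = 0.766 × 3×10⁸ = 2.298×10⁸ m/s
p = γmv = 1.556 × 9.11×10⁻³¹ × 2.298×10⁸ = 3.257×10⁻²² kg·m/s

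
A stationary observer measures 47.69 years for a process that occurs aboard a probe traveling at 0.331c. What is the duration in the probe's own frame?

Dilated time Δt = 47.69 years
γ = 1/√(1 - 0.331²) = 1.0597
Δt₀ = Δt/γ = 47.69/1.0597 = 45.00 years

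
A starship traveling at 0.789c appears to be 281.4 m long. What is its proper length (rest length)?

Contracted length L = 281.4 m
γ = 1/√(1 - 0.789²) = 1.6276
L₀ = γL = 1.6276 × 281.4 = 458.0 m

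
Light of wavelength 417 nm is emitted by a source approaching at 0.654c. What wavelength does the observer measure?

β = 0.654
Wavelength Doppler factor = √(0.346/1.654) = √(0.2092) = 0.4574
λ_obs = 417 × 0.4574 = 190.7 nm (blueshift)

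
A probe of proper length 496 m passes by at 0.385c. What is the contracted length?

Proper length L₀ = 496 m
γ = 1/√(1 - 0.385²) = 1.0835
L = L₀/γ = 496/1.0835 = 457.8 m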